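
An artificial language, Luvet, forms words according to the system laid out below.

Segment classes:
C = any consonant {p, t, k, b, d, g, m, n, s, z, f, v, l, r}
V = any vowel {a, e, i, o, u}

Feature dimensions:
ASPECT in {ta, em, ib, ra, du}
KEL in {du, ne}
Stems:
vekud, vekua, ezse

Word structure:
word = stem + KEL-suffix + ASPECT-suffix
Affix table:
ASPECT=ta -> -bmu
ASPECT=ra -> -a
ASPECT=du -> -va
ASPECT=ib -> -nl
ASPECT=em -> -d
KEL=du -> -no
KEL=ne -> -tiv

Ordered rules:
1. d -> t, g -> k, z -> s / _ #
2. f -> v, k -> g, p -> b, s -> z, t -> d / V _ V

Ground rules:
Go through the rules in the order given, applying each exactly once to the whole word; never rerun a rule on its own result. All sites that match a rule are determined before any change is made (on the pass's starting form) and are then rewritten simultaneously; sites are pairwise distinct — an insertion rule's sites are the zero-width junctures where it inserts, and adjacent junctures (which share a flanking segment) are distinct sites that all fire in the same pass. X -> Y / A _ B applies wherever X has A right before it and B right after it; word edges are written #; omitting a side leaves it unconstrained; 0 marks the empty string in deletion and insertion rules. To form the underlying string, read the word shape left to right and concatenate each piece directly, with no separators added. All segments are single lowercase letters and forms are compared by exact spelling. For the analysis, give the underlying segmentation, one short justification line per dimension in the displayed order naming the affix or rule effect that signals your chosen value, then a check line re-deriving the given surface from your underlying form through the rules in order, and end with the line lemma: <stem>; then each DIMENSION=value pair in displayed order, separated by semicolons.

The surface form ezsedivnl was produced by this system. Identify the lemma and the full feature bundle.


underlying: ezse-tiv-nl
ASPECT=ib - signalled by the affix -nl
KEL=ne - signalled by the affix -tiv
check: ezsetivnl -> ezsetivnl -> ezsedivnl
lemma: ezse; ASPECT=ib; KEL=ne


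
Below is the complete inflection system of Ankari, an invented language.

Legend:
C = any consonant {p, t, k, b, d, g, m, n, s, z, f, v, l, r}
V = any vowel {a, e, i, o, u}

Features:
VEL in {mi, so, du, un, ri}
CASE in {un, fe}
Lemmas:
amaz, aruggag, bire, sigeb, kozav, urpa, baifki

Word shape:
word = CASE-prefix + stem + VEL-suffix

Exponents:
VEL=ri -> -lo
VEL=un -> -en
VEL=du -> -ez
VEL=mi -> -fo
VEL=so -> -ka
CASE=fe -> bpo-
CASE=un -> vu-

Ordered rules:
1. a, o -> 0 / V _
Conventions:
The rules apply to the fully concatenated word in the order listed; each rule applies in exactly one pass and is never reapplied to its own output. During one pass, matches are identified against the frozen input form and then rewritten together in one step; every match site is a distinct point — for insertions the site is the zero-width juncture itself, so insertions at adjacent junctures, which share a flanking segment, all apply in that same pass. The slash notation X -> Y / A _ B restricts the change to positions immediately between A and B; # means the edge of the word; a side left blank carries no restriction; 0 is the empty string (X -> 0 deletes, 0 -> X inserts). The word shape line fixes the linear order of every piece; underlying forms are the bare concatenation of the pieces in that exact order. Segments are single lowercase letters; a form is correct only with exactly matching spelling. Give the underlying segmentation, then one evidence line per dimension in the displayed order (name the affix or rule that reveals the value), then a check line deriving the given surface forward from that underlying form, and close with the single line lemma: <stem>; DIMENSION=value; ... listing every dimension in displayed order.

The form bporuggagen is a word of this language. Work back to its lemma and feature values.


underlying: bpo-aruggag-en
VEL=un - signalled by the affix -en
CASE=fe - signalled by the affix bpo-
check: bpoaruggagen -> bporuggagen
lemma: aruggag; VEL=un; CASE=fe


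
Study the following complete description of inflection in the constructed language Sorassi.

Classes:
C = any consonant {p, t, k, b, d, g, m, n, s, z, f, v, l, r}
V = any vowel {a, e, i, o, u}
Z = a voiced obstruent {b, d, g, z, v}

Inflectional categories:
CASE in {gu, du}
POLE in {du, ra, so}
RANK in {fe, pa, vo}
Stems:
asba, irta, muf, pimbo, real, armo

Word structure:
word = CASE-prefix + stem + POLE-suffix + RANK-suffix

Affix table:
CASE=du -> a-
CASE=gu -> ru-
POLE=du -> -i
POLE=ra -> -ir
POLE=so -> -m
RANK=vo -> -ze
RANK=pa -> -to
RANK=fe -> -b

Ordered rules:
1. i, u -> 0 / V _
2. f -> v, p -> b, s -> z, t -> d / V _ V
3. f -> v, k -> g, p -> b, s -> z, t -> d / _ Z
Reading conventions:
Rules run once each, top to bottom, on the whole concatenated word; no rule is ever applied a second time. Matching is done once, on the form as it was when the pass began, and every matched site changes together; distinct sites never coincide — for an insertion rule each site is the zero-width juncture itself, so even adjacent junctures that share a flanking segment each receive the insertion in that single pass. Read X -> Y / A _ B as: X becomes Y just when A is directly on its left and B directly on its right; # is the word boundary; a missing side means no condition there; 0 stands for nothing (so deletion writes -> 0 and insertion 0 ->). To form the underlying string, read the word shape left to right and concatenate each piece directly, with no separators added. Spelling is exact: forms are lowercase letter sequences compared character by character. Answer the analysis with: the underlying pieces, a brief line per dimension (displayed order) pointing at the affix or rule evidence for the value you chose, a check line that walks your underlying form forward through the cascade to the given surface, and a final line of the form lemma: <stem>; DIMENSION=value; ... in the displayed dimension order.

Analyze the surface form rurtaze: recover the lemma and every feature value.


underlying: ru-irta-i-ze
CASE=gu - signalled by the affix ru-
POLE=du - signalled by the affix -i
RANK=vo - signalled by the affix -ze
check: ruirtaize -> rurtaze -> rurtaze -> rurtaze
lemma: irta; CASE=gu; POLE=du; RANK=vo


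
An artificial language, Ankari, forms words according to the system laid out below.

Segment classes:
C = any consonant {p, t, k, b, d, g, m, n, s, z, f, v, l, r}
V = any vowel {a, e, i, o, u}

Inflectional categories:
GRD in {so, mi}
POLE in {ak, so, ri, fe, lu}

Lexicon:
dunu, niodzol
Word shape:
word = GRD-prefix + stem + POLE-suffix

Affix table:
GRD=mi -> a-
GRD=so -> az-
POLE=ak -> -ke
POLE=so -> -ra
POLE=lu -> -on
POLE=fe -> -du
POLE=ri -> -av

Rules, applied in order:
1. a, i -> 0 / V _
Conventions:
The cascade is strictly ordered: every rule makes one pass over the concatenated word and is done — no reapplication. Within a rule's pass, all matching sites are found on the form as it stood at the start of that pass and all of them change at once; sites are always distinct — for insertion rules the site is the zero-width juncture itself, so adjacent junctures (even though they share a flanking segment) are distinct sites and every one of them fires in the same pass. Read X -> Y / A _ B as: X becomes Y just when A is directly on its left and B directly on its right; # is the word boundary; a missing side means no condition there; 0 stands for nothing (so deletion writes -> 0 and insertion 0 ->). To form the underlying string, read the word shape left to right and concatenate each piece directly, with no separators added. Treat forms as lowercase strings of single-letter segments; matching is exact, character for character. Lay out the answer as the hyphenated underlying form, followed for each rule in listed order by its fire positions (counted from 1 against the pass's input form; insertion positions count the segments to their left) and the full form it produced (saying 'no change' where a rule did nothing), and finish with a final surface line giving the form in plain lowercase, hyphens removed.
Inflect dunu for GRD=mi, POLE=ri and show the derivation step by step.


underlying: a-dunu-av
1. a, i -> 0 / V _: fires at position(s) 6: adunuv
surface: adunuv


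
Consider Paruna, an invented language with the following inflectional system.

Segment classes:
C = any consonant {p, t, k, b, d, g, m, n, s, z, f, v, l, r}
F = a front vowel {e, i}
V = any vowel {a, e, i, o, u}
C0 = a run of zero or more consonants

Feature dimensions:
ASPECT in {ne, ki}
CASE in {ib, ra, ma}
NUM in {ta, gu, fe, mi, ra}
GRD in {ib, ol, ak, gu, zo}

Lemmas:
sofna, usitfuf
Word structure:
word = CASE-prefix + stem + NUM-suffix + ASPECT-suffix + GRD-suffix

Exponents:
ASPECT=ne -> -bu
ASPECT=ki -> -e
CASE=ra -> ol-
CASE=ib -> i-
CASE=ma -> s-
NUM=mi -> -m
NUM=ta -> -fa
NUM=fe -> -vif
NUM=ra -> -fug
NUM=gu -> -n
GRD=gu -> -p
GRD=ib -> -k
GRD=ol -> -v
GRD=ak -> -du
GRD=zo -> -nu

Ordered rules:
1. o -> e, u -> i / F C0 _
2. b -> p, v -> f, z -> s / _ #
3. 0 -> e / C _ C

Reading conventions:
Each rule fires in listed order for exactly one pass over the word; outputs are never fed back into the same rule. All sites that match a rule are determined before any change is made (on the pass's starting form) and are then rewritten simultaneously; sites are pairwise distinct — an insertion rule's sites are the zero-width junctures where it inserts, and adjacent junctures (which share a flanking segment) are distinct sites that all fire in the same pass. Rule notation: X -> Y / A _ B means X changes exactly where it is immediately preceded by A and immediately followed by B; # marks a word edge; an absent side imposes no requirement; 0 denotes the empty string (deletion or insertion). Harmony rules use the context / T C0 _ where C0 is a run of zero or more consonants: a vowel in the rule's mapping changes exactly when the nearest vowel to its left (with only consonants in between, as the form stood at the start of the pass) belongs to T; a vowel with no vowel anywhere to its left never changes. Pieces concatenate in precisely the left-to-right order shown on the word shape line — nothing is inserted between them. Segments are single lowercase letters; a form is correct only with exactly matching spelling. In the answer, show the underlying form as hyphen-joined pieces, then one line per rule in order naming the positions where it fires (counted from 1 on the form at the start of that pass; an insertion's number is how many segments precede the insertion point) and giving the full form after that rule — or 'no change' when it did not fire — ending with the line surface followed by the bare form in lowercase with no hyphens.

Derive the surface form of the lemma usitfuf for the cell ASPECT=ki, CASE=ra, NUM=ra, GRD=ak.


underlying: ol-usitfuf-fug-e-du
1. o -> e, u -> i / F C0 _: fires at position(s) 8, 15: olusitfiffugedi
2. b -> p, v -> f, z -> s / _ #: no change
3. 0 -> e / C _ C: inserts after position(s) 6, 9: olusitefifefugedi
surface: olusitefifefugedi


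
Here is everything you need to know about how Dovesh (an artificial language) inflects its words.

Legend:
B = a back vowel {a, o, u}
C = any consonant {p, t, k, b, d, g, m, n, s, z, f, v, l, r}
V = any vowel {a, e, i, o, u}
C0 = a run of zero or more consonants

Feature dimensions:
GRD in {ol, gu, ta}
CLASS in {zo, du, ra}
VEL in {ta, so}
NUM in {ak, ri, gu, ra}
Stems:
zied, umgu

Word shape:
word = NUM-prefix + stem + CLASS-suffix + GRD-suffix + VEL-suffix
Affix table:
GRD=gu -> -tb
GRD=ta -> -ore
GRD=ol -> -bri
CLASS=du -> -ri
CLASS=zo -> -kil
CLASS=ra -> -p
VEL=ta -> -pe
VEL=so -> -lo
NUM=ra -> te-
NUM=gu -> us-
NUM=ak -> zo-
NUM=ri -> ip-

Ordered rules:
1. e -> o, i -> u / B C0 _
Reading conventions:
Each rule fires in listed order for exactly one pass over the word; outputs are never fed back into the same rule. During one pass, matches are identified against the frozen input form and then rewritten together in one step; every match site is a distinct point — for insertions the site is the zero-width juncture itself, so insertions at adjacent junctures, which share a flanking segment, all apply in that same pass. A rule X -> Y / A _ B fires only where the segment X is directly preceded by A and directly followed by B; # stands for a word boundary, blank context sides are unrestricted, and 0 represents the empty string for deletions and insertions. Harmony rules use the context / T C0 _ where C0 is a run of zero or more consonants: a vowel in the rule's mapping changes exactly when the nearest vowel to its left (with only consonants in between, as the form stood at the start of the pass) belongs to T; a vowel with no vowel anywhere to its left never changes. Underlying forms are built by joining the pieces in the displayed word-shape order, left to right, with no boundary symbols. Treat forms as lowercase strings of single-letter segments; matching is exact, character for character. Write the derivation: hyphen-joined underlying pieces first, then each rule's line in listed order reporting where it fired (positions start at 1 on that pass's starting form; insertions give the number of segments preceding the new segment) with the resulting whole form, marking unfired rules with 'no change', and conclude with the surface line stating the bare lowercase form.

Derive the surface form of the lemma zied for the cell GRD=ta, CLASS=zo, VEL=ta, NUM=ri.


underlying: ip-zied-kil-ore-pe
1. e -> o, i -> u / B C0 _: fires at position(s) 12: ipziedkilorope
surface: ipziedkilorope


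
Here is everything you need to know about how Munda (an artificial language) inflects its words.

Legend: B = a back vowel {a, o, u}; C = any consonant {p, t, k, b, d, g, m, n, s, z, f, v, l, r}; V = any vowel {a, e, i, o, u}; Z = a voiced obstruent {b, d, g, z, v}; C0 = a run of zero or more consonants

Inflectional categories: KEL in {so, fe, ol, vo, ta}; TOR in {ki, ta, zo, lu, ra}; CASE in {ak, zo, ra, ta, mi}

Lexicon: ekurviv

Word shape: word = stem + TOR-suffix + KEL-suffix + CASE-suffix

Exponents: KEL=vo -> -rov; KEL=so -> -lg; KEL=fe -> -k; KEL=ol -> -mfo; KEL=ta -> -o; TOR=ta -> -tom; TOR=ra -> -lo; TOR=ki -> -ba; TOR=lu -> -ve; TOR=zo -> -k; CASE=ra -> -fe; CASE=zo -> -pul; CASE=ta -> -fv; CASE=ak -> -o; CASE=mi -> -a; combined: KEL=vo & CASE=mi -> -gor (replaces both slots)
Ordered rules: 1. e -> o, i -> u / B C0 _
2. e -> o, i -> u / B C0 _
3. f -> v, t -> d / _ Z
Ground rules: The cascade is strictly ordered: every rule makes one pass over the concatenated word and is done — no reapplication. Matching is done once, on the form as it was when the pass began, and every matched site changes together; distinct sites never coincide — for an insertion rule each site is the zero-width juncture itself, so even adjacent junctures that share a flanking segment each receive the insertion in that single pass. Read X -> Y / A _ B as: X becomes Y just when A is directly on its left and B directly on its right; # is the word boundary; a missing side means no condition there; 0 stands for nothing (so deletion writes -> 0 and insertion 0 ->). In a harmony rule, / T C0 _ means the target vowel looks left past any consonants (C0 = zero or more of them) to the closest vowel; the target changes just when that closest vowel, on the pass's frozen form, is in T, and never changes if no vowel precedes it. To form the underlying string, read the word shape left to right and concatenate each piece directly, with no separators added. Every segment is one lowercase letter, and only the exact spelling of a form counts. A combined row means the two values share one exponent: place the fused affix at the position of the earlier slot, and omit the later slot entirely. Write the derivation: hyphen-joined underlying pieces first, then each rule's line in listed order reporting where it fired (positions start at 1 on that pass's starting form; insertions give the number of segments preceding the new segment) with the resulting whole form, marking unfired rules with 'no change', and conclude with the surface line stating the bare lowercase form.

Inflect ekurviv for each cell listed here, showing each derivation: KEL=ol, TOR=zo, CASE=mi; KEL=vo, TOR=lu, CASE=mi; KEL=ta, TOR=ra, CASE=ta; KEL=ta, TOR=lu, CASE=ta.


cell KEL=ol, TOR=zo, CASE=mi:
underlying: ekurviv-k-mfo-a
1. e -> o, i -> u / B C0 _: fires at position(s) 6: ekurvuvkmfoa
2. e -> o, i -> u / B C0 _: no change
3. f -> v, t -> d / _ Z: no change
surface: ekurvuvkmfoa

cell KEL=vo, TOR=lu, CASE=mi:
underlying: ekurviv-ve-gor
1. e -> o, i -> u / B C0 _: fires at position(s) 6: ekurvuvvegor
2. e -> o, i -> u / B C0 _: fires at position(s) 9: ekurvuvvogor
3. f -> v, t -> d / _ Z: no change
surface: ekurvuvvogor

cell KEL=ta, TOR=ra, CASE=ta:
underlying: ekurviv-lo-o-fv
1. e -> o, i -> u / B C0 _: fires at position(s) 6: ekurvuvloofv
2. e -> o, i -> u / B C0 _: no change
3. f -> v, t -> d / _ Z: fires at position(s) 11: ekurvuvloovv
surface: ekurvuvloovv

cell KEL=ta, TOR=lu, CASE=ta:
underlying: ekurviv-ve-o-fv
1. e -> o, i -> u / B C0 _: fires at position(s) 6: ekurvuvveofv
2. e -> o, i -> u / B C0 _: fires at position(s) 9: ekurvuvvoofv
3. f -> v, t -> d / _ Z: fires at position(s) 11: ekurvuvvoovv
surface: ekurvuvvoovv


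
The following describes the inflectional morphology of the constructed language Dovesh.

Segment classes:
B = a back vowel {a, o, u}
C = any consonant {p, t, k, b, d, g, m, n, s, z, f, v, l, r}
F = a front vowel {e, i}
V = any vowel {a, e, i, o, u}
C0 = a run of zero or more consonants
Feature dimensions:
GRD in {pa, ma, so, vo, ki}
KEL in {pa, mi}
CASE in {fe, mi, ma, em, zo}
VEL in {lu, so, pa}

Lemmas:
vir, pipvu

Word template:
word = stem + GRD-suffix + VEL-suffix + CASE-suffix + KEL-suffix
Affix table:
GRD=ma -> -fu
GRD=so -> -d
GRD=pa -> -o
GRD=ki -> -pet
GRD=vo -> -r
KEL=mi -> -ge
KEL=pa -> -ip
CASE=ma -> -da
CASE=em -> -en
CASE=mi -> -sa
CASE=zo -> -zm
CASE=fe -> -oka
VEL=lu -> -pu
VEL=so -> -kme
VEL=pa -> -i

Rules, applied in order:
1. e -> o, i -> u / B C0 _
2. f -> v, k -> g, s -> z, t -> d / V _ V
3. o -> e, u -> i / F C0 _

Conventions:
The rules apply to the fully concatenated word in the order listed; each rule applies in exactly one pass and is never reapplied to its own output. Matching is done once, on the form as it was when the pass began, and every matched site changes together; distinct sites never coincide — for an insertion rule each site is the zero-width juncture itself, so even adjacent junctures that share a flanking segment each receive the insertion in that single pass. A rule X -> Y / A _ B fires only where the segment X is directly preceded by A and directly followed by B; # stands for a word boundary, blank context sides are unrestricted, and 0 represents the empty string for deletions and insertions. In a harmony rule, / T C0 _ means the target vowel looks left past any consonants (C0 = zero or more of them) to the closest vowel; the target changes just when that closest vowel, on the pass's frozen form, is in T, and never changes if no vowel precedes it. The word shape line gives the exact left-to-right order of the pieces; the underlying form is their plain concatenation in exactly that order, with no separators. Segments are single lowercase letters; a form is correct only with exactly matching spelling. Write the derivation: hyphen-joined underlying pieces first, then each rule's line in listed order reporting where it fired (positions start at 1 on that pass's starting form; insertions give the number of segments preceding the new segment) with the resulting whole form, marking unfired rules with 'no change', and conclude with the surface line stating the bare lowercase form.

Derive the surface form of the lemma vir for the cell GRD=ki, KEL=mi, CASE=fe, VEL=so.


underlying: vir-pet-kme-oka-ge
1. e -> o, i -> u / B C0 _: fires at position(s) 14: virpetkmeokago
2. f -> v, k -> g, s -> z, t -> d / V _ V: fires at position(s) 11: virpetkmeogago
3. o -> e, u -> i / F C0 _: fires at position(s) 10: virpetkmeegago
surface: virpetkmeegago


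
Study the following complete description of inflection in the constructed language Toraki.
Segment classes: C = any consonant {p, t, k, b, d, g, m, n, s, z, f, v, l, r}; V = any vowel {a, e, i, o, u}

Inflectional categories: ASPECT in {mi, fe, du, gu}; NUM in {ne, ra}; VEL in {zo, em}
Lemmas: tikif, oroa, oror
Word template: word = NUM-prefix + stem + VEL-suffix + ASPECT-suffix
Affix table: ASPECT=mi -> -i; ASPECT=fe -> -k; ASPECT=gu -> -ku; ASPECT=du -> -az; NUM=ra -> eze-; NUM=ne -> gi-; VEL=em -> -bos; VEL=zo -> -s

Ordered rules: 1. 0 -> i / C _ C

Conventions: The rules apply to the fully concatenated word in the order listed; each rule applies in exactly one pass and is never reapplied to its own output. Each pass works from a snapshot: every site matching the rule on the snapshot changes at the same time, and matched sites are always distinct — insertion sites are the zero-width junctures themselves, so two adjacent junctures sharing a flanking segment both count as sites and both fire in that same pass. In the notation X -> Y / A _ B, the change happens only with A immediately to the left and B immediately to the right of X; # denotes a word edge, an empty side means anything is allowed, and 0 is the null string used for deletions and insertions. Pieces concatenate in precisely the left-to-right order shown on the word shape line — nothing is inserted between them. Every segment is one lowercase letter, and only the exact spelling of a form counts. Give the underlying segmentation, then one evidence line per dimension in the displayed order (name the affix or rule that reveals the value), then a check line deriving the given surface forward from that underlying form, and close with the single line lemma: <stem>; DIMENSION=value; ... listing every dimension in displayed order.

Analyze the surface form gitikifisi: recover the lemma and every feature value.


underlying: gi-tikif-s-i
ASPECT=mi - signalled by the affix -i
NUM=ne - signalled by the affix gi-
VEL=zo - signalled by the affix -s
check: gitikifsi -> gitikifisi
lemma: tikif; ASPECT=mi; NUM=ne; VEL=zo


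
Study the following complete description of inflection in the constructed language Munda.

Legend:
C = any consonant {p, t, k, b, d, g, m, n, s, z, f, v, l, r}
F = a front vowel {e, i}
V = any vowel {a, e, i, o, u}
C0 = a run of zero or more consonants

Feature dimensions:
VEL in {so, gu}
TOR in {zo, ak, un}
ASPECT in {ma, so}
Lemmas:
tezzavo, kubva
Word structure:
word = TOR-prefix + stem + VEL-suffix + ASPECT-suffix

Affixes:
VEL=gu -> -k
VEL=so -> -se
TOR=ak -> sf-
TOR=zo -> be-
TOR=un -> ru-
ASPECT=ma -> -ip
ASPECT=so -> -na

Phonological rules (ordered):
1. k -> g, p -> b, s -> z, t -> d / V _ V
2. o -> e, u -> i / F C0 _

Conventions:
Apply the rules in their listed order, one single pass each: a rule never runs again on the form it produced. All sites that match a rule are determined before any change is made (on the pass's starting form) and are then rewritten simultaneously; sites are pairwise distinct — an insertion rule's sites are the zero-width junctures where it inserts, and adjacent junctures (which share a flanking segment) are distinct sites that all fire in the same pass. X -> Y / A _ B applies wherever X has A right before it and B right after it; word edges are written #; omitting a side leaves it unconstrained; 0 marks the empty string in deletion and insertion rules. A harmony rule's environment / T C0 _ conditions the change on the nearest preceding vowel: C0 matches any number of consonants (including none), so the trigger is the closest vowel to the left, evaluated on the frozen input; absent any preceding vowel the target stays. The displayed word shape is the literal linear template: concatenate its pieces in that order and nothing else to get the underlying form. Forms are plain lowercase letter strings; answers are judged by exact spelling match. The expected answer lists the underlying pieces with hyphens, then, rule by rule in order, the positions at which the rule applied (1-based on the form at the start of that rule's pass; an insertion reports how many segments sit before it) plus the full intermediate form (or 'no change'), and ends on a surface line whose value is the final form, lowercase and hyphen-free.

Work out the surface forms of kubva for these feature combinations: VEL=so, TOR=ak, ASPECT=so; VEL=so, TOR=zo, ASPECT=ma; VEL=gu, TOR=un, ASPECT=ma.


cell VEL=so, TOR=ak, ASPECT=so:
underlying: sf-kubva-se-na
1. k -> g, p -> b, s -> z, t -> d / V _ V: fires at position(s) 8: sfkubvazena
2. o -> e, u -> i / F C0 _: no change
surface: sfkubvazena

cell VEL=so, TOR=zo, ASPECT=ma:
underlying: be-kubva-se-ip
1. k -> g, p -> b, s -> z, t -> d / V _ V: fires at position(s) 3, 8: begubvazeip
2. o -> e, u -> i / F C0 _: fires at position(s) 4: begibvazeip
surface: begibvazeip

cell VEL=gu, TOR=un, ASPECT=ma:
underlying: ru-kubva-k-ip
1. k -> g, p -> b, s -> z, t -> d / V _ V: fires at position(s) 3, 8: rugubvagip
2. o -> e, u -> i / F C0 _: no change
surface: rugubvagip


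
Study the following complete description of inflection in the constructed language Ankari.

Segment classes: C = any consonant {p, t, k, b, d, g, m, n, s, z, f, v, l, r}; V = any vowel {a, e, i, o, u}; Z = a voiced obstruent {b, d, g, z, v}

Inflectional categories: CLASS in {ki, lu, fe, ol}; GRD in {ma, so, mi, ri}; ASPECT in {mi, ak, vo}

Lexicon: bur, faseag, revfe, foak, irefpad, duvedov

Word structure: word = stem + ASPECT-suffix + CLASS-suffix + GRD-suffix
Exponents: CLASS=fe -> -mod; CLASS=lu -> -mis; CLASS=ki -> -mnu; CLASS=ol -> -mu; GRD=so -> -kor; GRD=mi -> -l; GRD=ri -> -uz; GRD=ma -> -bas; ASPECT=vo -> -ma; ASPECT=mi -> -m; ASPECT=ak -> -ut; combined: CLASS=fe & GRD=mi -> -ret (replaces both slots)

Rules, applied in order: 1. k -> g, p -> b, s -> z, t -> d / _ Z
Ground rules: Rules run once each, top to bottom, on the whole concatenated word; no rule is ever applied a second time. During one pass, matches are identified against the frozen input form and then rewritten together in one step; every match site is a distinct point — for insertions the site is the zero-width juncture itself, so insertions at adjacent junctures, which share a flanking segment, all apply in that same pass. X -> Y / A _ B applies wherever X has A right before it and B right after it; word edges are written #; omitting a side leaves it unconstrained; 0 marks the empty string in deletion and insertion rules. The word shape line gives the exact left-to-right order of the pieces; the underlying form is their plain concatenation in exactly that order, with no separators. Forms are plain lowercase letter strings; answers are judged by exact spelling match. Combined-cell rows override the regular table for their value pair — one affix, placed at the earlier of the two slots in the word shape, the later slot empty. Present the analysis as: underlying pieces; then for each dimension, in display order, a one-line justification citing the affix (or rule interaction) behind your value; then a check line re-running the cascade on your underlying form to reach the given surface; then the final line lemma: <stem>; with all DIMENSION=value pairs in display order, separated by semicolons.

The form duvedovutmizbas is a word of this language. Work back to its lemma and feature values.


underlying: duvedov-ut-mis-bas
CLASS=lu - signalled by the affix -mis
GRD=ma - signalled by the affix -bas
ASPECT=ak - signalled by the affix -ut
check: duvedovutmisbas -> duvedovutmizbas
lemma: duvedov; CLASS=lu; GRD=ma; ASPECT=ak


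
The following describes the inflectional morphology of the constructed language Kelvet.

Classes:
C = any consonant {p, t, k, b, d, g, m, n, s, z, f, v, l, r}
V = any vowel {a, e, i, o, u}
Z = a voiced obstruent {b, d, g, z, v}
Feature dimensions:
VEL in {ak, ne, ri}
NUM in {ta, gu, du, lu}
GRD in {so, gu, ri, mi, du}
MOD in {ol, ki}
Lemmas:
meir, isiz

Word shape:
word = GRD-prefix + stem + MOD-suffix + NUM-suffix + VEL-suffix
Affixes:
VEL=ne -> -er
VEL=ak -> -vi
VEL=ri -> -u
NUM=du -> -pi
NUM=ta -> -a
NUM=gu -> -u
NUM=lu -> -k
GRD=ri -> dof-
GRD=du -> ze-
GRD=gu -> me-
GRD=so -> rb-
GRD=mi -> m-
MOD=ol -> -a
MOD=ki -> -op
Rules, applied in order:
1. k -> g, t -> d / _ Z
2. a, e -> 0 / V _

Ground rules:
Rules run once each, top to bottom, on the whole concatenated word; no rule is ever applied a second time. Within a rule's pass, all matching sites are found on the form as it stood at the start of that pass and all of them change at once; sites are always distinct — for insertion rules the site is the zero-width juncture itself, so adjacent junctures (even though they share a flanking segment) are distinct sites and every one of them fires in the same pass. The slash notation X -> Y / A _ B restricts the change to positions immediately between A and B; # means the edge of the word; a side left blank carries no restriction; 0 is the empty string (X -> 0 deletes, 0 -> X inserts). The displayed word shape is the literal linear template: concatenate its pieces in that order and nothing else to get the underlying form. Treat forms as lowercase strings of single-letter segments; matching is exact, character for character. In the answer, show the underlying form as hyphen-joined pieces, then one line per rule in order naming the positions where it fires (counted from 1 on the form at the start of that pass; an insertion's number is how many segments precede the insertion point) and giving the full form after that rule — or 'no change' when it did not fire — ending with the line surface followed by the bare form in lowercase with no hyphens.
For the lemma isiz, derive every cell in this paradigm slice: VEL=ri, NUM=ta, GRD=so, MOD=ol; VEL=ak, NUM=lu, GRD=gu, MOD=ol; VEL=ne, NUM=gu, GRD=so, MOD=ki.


cell VEL=ri, NUM=ta, GRD=so, MOD=ol:
underlying: rb-isiz-a-a-u
1. k -> g, t -> d / _ Z: no change
2. a, e -> 0 / V _: fires at position(s) 8: rbisizau
surface: rbisizau

cell VEL=ak, NUM=lu, GRD=gu, MOD=ol:
underlying: me-isiz-a-k-vi
1. k -> g, t -> d / _ Z: fires at position(s) 8: meisizagvi
2. a, e -> 0 / V _: no change
surface: meisizagvi

cell VEL=ne, NUM=gu, GRD=so, MOD=ki:
underlying: rb-isiz-op-u-er
1. k -> g, t -> d / _ Z: no change
2. a, e -> 0 / V _: fires at position(s) 10: rbisizopur
surface: rbisizopur


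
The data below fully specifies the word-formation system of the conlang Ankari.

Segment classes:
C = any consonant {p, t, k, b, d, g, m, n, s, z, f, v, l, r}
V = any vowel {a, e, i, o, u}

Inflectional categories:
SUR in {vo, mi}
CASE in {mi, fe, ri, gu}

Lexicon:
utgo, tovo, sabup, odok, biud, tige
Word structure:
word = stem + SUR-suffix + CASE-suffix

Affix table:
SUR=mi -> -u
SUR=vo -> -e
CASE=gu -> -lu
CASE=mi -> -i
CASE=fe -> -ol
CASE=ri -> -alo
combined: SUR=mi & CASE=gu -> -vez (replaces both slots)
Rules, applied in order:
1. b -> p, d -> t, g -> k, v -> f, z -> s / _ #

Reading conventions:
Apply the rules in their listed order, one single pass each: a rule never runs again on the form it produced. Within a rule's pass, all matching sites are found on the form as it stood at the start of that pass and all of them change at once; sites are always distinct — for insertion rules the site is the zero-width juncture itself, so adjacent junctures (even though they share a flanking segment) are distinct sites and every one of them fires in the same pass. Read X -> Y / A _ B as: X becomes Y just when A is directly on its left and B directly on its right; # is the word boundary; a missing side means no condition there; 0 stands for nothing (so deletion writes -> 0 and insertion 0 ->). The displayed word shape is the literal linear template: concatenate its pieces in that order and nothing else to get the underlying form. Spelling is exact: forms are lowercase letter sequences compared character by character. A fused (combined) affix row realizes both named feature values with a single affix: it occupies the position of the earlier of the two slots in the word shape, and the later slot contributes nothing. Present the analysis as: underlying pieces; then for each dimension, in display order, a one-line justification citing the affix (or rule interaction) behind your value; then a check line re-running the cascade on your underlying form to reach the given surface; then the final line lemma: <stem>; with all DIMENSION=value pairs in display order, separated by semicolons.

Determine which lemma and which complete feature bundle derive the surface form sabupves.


underlying: sabup-vez
SUR=mi - signalled by the combined affix row
CASE=gu - signalled by the combined affix row
check: sabupvez -> sabupves
lemma: sabup; SUR=mi; CASE=gu


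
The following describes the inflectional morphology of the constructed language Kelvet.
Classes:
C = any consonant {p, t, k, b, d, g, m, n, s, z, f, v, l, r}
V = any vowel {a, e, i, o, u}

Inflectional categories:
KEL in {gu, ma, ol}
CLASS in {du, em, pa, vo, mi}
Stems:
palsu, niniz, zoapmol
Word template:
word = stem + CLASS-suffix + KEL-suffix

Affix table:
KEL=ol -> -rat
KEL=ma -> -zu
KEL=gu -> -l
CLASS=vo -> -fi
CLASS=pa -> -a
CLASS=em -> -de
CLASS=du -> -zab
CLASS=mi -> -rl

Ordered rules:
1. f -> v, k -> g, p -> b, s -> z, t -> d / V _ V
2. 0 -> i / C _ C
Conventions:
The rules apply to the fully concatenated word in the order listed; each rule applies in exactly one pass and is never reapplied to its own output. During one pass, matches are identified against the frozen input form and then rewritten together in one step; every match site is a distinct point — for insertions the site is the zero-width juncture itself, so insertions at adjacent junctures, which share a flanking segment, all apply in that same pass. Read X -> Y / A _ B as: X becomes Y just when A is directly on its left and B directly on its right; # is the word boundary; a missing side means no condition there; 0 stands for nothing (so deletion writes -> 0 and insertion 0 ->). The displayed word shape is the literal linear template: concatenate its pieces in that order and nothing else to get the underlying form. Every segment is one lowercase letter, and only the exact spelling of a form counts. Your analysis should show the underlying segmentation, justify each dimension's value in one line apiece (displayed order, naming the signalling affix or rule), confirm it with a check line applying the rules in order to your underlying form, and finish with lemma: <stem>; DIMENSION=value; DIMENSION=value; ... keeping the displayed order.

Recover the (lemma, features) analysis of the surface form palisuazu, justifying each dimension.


underlying: palsu-a-zu
KEL=ma - signalled by the affix -zu
CLASS=pa - signalled by the affix -a
check: palsuazu -> palsuazu -> palisuazu
lemma: palsu; KEL=ma; CLASS=pa


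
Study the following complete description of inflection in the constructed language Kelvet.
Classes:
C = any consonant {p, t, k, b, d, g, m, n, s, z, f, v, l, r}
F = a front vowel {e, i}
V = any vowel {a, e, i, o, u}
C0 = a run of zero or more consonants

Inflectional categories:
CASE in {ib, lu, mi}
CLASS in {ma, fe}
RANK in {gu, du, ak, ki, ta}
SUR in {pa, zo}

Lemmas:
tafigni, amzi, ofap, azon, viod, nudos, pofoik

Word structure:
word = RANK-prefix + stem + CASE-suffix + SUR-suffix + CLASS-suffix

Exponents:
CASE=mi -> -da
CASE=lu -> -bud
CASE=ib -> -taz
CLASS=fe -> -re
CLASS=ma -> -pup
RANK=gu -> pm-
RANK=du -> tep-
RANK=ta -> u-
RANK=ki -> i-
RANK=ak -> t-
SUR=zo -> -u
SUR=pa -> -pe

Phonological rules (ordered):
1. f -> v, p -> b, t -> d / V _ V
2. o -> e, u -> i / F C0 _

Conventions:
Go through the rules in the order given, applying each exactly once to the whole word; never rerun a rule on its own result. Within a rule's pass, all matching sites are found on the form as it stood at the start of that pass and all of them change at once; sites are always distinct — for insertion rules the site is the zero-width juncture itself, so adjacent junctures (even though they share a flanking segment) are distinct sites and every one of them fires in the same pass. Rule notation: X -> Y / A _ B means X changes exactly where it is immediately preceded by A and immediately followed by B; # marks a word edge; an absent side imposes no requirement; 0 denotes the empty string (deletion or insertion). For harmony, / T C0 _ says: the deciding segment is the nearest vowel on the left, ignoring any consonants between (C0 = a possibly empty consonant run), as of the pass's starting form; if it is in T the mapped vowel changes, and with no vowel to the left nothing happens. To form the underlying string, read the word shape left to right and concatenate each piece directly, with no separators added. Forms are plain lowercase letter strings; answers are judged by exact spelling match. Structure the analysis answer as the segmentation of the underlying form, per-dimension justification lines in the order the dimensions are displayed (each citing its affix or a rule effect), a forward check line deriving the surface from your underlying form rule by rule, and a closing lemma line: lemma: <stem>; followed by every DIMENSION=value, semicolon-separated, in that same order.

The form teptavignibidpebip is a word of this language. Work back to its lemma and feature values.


underlying: tep-tafigni-bud-pe-pup
CASE=lu - signalled by the affix -bud
CLASS=ma - signalled by the affix -pup
RANK=du - signalled by the affix tep-
SUR=pa - signalled by the affix -pe
check: teptafignibudpepup -> teptavignibudpebup -> teptavignibidpebip
lemma: tafigni; CASE=lu; CLASS=ma; RANK=du; SUR=pa


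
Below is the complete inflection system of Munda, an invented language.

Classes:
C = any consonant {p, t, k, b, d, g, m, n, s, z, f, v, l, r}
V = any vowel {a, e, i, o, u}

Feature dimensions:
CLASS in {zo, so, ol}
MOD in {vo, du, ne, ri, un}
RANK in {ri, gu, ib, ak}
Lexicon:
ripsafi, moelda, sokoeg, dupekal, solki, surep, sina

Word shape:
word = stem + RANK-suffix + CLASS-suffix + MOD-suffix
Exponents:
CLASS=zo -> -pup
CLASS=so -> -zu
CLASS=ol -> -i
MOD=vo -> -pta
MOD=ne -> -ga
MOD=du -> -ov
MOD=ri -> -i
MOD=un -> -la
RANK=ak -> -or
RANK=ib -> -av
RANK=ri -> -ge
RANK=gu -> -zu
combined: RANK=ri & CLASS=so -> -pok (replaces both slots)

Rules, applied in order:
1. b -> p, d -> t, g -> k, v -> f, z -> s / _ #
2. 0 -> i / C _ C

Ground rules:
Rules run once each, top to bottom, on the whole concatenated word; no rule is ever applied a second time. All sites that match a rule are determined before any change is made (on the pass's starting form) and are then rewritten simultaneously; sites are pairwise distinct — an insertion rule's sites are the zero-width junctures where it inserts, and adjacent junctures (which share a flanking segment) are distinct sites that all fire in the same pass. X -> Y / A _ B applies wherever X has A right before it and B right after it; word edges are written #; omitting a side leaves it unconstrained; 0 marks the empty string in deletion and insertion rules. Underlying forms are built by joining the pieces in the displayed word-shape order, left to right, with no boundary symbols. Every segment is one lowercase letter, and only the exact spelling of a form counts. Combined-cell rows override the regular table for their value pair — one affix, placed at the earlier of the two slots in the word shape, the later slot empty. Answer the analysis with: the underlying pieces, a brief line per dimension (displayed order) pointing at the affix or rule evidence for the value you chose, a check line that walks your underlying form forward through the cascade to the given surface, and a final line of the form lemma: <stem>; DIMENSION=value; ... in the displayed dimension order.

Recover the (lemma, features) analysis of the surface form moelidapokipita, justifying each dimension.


underlying: moelda-pok-pta
CLASS=so - signalled by the combined affix row
MOD=vo - signalled by the affix -pta
RANK=ri - signalled by the combined affix row
check: moeldapokpta -> moeldapokpta -> moelidapokipita
lemma: moelda; CLASS=so; MOD=vo; RANK=ri


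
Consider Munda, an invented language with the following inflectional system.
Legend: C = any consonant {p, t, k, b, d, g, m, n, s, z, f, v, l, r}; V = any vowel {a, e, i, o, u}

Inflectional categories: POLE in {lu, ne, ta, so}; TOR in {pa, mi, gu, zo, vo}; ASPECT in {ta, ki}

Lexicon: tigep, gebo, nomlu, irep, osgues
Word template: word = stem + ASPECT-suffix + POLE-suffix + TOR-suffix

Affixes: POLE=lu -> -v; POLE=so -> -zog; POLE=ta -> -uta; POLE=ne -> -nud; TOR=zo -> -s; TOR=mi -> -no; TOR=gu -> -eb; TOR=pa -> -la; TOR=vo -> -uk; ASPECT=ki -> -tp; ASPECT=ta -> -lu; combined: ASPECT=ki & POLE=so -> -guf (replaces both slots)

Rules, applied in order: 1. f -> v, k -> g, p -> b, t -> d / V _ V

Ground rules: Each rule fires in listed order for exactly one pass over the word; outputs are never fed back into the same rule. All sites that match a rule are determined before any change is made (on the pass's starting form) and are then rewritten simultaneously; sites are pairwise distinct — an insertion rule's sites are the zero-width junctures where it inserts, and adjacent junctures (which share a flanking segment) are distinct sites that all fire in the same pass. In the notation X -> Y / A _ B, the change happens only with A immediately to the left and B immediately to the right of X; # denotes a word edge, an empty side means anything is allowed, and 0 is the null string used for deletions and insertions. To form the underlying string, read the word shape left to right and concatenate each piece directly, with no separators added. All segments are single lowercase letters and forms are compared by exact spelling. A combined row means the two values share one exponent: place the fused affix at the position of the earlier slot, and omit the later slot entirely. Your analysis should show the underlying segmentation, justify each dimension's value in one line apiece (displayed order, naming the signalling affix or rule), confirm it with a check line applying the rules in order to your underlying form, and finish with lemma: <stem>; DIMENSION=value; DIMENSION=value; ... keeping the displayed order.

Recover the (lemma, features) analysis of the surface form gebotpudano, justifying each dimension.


underlying: gebo-tp-uta-no
POLE=ta - signalled by the affix -uta
TOR=mi - signalled by the affix -no
ASPECT=ki - signalled by the affix -tp
check: gebotputano -> gebotpudano
lemma: gebo; POLE=ta; TOR=mi; ASPECT=ki
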